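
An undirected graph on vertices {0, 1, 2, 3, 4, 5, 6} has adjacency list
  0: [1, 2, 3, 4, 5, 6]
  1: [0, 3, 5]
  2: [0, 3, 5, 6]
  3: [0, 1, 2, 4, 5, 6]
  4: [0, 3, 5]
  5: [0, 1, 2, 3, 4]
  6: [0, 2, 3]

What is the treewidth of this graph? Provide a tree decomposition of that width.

Each bag holds 4 vertices, so the decomposition has width 3, which upper-bounds the treewidth. Conversely, {0, 1, 3, 5} is a clique of size 4, and the vertices of any clique must share a bag in every tree decomposition; so some bag has ≥ 4 vertices and tw(G) ≥ 3. The upper and lower bounds meet at 3, so that is the treewidth.

Treewidth 3.
One optimal decomposition is:
Bags: B1 = {0, 3, 4, 5}  B2 = {0, 2, 3, 5}  B3 = {0, 1, 3, 5}  B4 = {0, 2, 3, 6}
Tree: B1–B2, B1–B3, B2–B4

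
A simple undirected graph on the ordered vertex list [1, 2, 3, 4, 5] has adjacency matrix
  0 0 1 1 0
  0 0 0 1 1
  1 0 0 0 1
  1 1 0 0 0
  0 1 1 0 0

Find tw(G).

A width-2 tree decomposition is:
Bags: B1 = {2, 4, 5}  B2 = {3, 4, 5}  B3 = {1, 3, 4}
Tree: B1–B2, B2–B3
Every bag has size at most 3, so the width is 3 − 1 = 2 and tw(G) ≤ 2. Since 4–2–5–3–1–4 is a cycle in G, G is not acyclic. Forests are exactly the graphs of treewidth ≤ 1, so tw(G) ≥ 2. Combining the bounds, tw(G) = 2.

2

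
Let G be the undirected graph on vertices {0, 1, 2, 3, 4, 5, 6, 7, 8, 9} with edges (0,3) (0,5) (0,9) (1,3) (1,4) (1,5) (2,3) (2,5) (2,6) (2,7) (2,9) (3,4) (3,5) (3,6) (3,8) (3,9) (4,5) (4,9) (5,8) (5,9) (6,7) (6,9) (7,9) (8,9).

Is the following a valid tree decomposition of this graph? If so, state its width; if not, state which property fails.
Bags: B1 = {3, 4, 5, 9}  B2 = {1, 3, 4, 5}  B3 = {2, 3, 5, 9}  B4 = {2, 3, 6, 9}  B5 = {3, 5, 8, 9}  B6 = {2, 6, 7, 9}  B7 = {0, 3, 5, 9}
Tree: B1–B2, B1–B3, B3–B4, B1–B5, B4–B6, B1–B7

Yes; width 3.

Every vertex of G appears in some bag (union = {0, 1, 2, 3, 4, 5, 6, 7, 8, 9}); every edge is covered by a bag; and for each vertex v the set of bags containing v is connected in the bag tree. The decomposition is therefore valid. The largest bag has 4 vertices, so the width is 3.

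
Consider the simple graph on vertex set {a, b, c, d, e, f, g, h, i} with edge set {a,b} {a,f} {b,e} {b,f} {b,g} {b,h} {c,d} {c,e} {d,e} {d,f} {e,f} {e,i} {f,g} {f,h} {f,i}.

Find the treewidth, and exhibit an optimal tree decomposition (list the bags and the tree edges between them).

Treewidth 2.
One optimal decomposition is:
Bags: B1 = {b, f, g}  B2 = {b, e, f}  B3 = {a, b, f}  B4 = {d, e, f}  B5 = {c, d, e}  B6 = {e, f, i}  B7 = {b, f, h}
Tree: B1–B2, B2–B3, B2–B4, B4–B5, B4–B6, B2–B7

Each bag holds 3 vertices, so the decomposition has width 2, which upper-bounds the treewidth. Conversely, {c, d, e} is a clique of size 3, and the vertices of any clique must share a bag in every tree decomposition; so some bag has ≥ 3 vertices and tw(G) ≥ 2. Combining the bounds, tw(G) = 2.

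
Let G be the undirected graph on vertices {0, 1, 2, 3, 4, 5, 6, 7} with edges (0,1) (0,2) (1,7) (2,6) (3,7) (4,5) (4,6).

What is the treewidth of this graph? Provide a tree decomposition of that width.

The largest bag has 2 vertices, giving width 1; this decomposition certifies tw(G) ≤ 1. Any graph with an edge has treewidth ≥ 1, and G has the edge 5–4. Hence tw(G) = 1 exactly.

Treewidth 1.
One optimal decomposition is:
Bags: B1 = {4, 5}  B2 = {4, 6}  B3 = {2, 6}  B4 = {0, 2}  B5 = {0, 1}  B6 = {1, 7}  B7 = {3, 7}
Tree: B1–B2, B2–B3, B3–B4, B4–B5, B5–B6, B6–B7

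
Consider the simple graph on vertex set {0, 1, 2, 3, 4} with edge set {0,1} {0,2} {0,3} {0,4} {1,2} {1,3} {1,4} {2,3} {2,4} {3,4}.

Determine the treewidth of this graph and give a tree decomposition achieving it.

Treewidth 4.
One optimal decomposition is:
Bags: B1 = {0, 1, 2, 3, 4}
Tree: (single bag)

With just one bag of size 5, the width is 5 − 1 = 4, so tw(G) ≤ 4. For the lower bound, the 5 vertices {0, 1, 2, 3, 4} are pairwise adjacent, and any tree decomposition puts a clique entirely inside one bag — forcing width ≥ 4. The upper and lower bounds meet at 4, so that is the treewidth.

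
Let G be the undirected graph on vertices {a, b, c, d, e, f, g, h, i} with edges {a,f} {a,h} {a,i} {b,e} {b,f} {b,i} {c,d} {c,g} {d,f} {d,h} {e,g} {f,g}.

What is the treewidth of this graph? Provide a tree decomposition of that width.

The largest bag has 4 vertices, giving width 3; this decomposition certifies tw(G) ≤ 3. For the lower bound: the 4 vertex sets {a,h,i}, {d}, {f}, {b,c,e,g} are disjoint, each induces a connected subgraph, and every pair is joined by at least one edge of G. Contracting each set to a single vertex therefore yields K_{4} as a minor, and since treewidth is minor-monotone, tw(G) ≥ tw(K_{4}) = 3. Combining the bounds, tw(G) = 3.

Treewidth 3.
Bags: B1 = {a, d, h, i}  B2 = {a, d, f, i}  B3 = {b, d, f, i}  B4 = {b, c, d, f}  B5 = {b, c, f, g}  B6 = {b, c, e, g}
Tree: B1–B2, B2–B3, B3–B4, B4–B5, B5–B6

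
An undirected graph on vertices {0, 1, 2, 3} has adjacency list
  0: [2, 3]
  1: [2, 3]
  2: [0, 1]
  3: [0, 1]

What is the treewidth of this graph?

A width-2 tree decomposition is:
Bags: B1 = {0, 1, 2}  B2 = {0, 1, 3}
Tree: B1–B2
Each bag holds 3 vertices, so the decomposition has width 2, which upper-bounds the treewidth. For the lower bound, G contains the cycle 1–2–0–3–1, so G is not a forest; only forests have treewidth ≤ 1, hence tw(G) ≥ 2. The upper and lower bounds meet at 2, so that is the treewidth.

2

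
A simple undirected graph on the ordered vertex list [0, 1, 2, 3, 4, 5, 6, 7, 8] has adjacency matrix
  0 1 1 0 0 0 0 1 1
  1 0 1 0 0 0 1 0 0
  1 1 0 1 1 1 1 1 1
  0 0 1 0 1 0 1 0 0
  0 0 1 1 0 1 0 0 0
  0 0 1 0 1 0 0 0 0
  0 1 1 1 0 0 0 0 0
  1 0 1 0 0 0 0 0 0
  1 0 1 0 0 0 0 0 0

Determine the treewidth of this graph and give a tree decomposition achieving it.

Treewidth 2.
One optimal decomposition is:
Bags: B1 = {0, 1, 2}  B2 = {1, 2, 6}  B3 = {2, 3, 6}  B4 = {2, 3, 4}  B5 = {0, 2, 8}  B6 = {0, 2, 7}  B7 = {2, 4, 5}
Tree: B1–B2, B2–B3, B3–B4, B1–B5, B5–B6, B4–B7

Every bag has size at most 3, so the width is 3 − 1 = 2 and tw(G) ≤ 2. On the other hand G contains the 3-clique {0, 2, 8}. A clique must lie in a single bag of any decomposition, so no decomposition can have width below 2. The upper and lower bounds meet at 2, so that is the treewidth.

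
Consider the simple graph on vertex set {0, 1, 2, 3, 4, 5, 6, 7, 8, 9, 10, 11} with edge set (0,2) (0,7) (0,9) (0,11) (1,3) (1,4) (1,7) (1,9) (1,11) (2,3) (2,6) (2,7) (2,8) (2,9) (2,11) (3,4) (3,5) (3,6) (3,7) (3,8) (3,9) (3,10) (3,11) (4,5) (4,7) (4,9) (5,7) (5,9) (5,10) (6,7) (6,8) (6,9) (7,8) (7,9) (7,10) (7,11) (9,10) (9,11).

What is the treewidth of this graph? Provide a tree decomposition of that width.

Treewidth 4.
One such decomposition:
Bags: B1 = {2, 3, 7, 9, 11}  B2 = {1, 3, 7, 9, 11}  B3 = {1, 3, 4, 7, 9}  B4 = {0, 2, 7, 9, 11}  B5 = {3, 4, 5, 7, 9}  B6 = {3, 5, 7, 9, 10}  B7 = {2, 3, 6, 7, 9}  B8 = {2, 3, 6, 7, 8}
Tree: B1–B2, B2–B3, B1–B4, B3–B5, B5–B6, B1–B7, B7–B8

Each bag holds 5 vertices, so the decomposition has width 4, which upper-bounds the treewidth. For the lower bound, the 5 vertices {0, 2, 7, 9, 11} are pairwise adjacent, and any tree decomposition puts a clique entirely inside one bag — forcing width ≥ 4. The upper and lower bounds meet at 4, so that is the treewidth.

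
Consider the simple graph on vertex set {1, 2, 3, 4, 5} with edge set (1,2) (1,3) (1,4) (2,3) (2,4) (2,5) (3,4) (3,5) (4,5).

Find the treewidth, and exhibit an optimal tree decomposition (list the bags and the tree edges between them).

Each bag holds 4 vertices, so the decomposition has width 3, which upper-bounds the treewidth. For the lower bound, the 4 vertices {1, 2, 3, 4} are pairwise adjacent, and any tree decomposition puts a clique entirely inside one bag — forcing width ≥ 3. Combining the bounds, tw(G) = 3.

Treewidth 3.
One optimal decomposition is:
Bags: B1 = {1, 2, 3, 4}  B2 = {2, 3, 4, 5}
Tree: B1–B2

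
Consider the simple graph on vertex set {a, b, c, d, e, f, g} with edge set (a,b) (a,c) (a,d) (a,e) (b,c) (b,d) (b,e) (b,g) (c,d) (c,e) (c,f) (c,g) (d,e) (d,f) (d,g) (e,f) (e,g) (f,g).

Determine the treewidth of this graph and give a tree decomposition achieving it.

Treewidth 4.
Bags: B1 = {b, c, d, e, g}  B2 = {a, b, c, d, e}  B3 = {c, d, e, f, g}
Tree: B1–B2, B1–B3

Each bag holds 5 vertices, so the decomposition has width 4, which upper-bounds the treewidth. Conversely, {c, d, e, f, g} is a clique of size 5, and the vertices of any clique must share a bag in every tree decomposition; so some bag has ≥ 5 vertices and tw(G) ≥ 4. Combining the bounds, tw(G) = 4.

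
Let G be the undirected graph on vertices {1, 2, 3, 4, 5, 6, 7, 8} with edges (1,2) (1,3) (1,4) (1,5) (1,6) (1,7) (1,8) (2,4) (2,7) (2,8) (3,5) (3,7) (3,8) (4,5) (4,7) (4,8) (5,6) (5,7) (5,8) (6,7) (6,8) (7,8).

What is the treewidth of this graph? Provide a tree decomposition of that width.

Treewidth 4.
Bags: B1 = {1, 2, 4, 7, 8}  B2 = {1, 4, 5, 7, 8}  B3 = {1, 3, 5, 7, 8}  B4 = {1, 5, 6, 7, 8}
Tree: B1–B2, B2–B3, B3–B4

The largest bag has 5 vertices, giving width 4; this decomposition certifies tw(G) ≤ 4. On the other hand G contains the 5-clique {1, 2, 4, 7, 8}. A clique must lie in a single bag of any decomposition, so no decomposition can have width below 4. Combining the bounds, tw(G) = 4.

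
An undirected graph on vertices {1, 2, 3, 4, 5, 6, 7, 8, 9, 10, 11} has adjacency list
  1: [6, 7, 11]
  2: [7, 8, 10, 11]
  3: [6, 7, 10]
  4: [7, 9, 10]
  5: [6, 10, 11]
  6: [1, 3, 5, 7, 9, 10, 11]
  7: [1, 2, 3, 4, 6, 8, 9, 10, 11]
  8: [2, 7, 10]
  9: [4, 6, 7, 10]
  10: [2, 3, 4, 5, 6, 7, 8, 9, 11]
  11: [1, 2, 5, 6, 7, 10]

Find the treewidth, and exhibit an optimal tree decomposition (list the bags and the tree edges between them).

Treewidth 3.
Bags: B1 = {5, 6, 10, 11}  B2 = {6, 7, 10, 11}  B3 = {3, 6, 7, 10}  B4 = {6, 7, 9, 10}  B5 = {4, 7, 9, 10}  B6 = {1, 6, 7, 11}  B7 = {2, 7, 10, 11}  B8 = {2, 7, 8, 10}
Tree: B1–B2, B2–B3, B3–B4, B4–B5, B2–B6, B2–B7, B7–B8

Each bag holds 4 vertices, so the decomposition has width 3, which upper-bounds the treewidth. On the other hand G contains the 4-clique {5, 6, 10, 11}. A clique must lie in a single bag of any decomposition, so no decomposition can have width below 3. The upper and lower bounds meet at 3, so that is the treewidth.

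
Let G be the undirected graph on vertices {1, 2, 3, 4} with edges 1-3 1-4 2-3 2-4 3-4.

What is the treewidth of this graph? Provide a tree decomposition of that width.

Every bag has size at most 3, so the width is 3 − 1 = 2 and tw(G) ≤ 2. On the other hand G contains the 3-clique {1, 3, 4}. A clique must lie in a single bag of any decomposition, so no decomposition can have width below 2. Combining the bounds, tw(G) = 2.

Treewidth 2.
One optimal decomposition is:
Bags: B1 = {1, 3, 4}  B2 = {2, 3, 4}
Tree: B1–B2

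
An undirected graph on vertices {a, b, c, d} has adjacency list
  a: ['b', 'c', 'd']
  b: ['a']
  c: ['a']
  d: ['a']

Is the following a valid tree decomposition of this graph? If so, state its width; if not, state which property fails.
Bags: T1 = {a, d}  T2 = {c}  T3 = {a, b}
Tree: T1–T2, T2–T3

No — edge (a,c) lies in no bag.

A tree decomposition must satisfy three properties: every vertex lies in some bag; for every edge, both endpoints lie together in some bag; and for every vertex, the bags containing it form a connected subtree. Here edge (a,c) lies in no bag, so the decomposition is invalid.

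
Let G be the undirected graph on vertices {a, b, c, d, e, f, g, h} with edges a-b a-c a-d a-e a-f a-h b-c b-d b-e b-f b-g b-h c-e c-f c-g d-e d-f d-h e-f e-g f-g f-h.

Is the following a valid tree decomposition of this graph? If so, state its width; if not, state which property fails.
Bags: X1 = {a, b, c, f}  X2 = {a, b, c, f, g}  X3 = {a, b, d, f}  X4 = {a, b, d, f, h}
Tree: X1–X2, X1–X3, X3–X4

A tree decomposition must satisfy three properties: every vertex lies in some bag; for every edge, both endpoints lie together in some bag; and for every vertex, the bags containing it form a connected subtree. Here vertex e appears in no bag, so the decomposition is invalid.

No — vertex e appears in no bag.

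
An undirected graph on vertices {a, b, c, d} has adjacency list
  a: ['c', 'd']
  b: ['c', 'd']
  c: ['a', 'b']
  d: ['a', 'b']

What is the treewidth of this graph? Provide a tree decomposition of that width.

Treewidth 2.
One optimal decomposition is:
Bags: B1 = {a, b, d}  B2 = {a, b, c}
Tree: B1–B2

Each bag holds 3 vertices, so the decomposition has width 2, which upper-bounds the treewidth. Since b–d–a–c–b is a cycle in G, G is not acyclic. Forests are exactly the graphs of treewidth ≤ 1, so tw(G) ≥ 2. Therefore the treewidth is 2.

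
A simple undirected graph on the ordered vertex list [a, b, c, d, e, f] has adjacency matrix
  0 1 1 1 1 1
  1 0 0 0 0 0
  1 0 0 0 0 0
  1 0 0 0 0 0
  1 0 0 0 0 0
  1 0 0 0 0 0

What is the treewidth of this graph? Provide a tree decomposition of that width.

The largest bag has 2 vertices, giving width 1; this decomposition certifies tw(G) ≤ 1. Any graph with an edge has treewidth ≥ 1, and G has the edge d–a. The upper and lower bounds meet at 1, so that is the treewidth.

Treewidth 1.
One such decomposition:
Bags: B1 = {a, d}  B2 = {a, c}  B3 = {a, b}  B4 = {a, e}  B5 = {a, f}
Tree: B1–B2, B2–B3, B3–B4, B1–B5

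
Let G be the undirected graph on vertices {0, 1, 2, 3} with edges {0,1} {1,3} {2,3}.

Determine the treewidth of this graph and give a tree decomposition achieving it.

Every bag has size at most 2, so the width is 2 − 1 = 1 and tw(G) ≤ 1. Since G has at least one edge (e.g. 2–3), it is not an edgeless graph, so tw(G) ≥ 1. Combining the bounds, tw(G) = 1.

Treewidth 1.
One optimal decomposition is:
Bags: B1 = {2, 3}  B2 = {1, 3}  B3 = {0, 1}
Tree: B1–B2, B2–B3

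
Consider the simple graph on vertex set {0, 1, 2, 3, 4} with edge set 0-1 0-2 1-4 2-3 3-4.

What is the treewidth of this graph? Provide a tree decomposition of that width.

The largest bag has 3 vertices, giving width 2; this decomposition certifies tw(G) ≤ 2. For the lower bound, G contains the cycle 1–0–2–3–4–1, so G is not a forest; only forests have treewidth ≤ 1, hence tw(G) ≥ 2. Therefore the treewidth is 2.

Treewidth 2.
One such decomposition:
Bags: B1 = {0, 1, 2}  B2 = {1, 2, 3}  B3 = {1, 3, 4}
Tree: B1–B2, B2–B3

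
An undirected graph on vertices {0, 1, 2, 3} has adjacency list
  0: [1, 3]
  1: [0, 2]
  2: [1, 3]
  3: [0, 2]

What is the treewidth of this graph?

2

A width-2 tree decomposition is:
Bags: B1 = {0, 2, 3}  B2 = {0, 1, 2}
Tree: B1–B2
Each bag holds 3 vertices, so the decomposition has width 2, which upper-bounds the treewidth. The edges 2–3–0–1–2 form a cycle, so G is not a tree and its treewidth is at least 2. The upper and lower bounds meet at 2, so that is the treewidth.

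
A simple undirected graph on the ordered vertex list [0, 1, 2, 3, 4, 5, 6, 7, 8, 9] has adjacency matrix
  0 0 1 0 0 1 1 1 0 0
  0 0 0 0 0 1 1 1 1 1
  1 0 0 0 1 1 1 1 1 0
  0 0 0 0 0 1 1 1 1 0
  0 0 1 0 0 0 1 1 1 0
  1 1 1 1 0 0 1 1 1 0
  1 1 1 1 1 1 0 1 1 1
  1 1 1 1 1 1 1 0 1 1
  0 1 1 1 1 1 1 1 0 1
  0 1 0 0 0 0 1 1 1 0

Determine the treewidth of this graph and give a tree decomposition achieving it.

Treewidth 4.
Bags: B1 = {1, 5, 6, 7, 8}  B2 = {2, 5, 6, 7, 8}  B3 = {2, 4, 6, 7, 8}  B4 = {0, 2, 5, 6, 7}  B5 = {3, 5, 6, 7, 8}  B6 = {1, 6, 7, 8, 9}
Tree: B1–B2, B2–B3, B2–B4, B1–B5, B1–B6

Every bag has size at most 5, so the width is 5 − 1 = 4 and tw(G) ≤ 4. Conversely, {0, 2, 5, 6, 7} is a clique of size 5, and the vertices of any clique must share a bag in every tree decomposition; so some bag has ≥ 5 vertices and tw(G) ≥ 4. Therefore the treewidth is 4.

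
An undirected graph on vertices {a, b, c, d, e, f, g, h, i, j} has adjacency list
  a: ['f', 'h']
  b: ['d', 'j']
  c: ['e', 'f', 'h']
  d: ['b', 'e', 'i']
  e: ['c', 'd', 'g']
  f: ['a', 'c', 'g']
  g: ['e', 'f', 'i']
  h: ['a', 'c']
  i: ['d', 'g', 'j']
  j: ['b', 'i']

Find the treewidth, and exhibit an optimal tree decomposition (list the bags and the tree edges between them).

Treewidth 2.
Bags: B1 = {b, d, j}  B2 = {d, i, j}  B3 = {d, e, i}  B4 = {e, g, i}  B5 = {c, e, g}  B6 = {c, f, g}  B7 = {c, f, h}  B8 = {a, f, h}
Tree: B1–B2, B2–B3, B3–B4, B4–B5, B5–B6, B6–B7, B7–B8

The largest bag has 3 vertices, giving width 2; this decomposition certifies tw(G) ≤ 2. For the lower bound, G contains the cycle b–j–i–d–b, so G is not a forest; only forests have treewidth ≤ 1, hence tw(G) ≥ 2. Therefore the treewidth is 2.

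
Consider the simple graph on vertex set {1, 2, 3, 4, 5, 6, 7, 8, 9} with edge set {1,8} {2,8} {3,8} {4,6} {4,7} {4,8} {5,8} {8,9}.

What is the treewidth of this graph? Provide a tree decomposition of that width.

Treewidth 1.
One such decomposition:
Bags: B1 = {2, 8}  B2 = {4, 8}  B3 = {4, 6}  B4 = {1, 8}  B5 = {5, 8}  B6 = {8, 9}  B7 = {3, 8}  B8 = {4, 7}
Tree: B1–B2, B2–B3, B1–B4, B2–B5, B1–B6, B6–B7, B2–B8

Every bag has size at most 2, so the width is 2 − 1 = 1 and tw(G) ≤ 1. G has an edge, so its treewidth is at least 1. Hence tw(G) = 1 exactly.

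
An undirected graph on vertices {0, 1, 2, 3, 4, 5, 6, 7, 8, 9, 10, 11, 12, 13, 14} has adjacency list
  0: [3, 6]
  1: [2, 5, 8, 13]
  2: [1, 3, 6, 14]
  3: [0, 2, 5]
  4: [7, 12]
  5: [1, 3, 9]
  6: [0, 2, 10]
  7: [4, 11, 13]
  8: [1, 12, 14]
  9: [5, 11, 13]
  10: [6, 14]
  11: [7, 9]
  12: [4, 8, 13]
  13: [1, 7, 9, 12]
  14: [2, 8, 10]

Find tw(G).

3

A width-3 tree decomposition is:
Bags: B1 = {4, 7, 11, 12}  B2 = {7, 11, 12, 13}  B3 = {9, 11, 12, 13}  B4 = {8, 9, 12, 13}  B5 = {1, 8, 9, 13}  B6 = {1, 5, 8, 9}  B7 = {1, 5, 8, 14}  B8 = {1, 2, 5, 14}  B9 = {2, 3, 5, 14}  B10 = {2, 3, 10, 14}  B11 = {2, 3, 6, 10}  B12 = {0, 3, 6, 10}
Tree: B1–B2, B2–B3, B3–B4, B4–B5, B5–B6, B6–B7, B7–B8, B8–B9, B9–B10, B10–B11, B11–B12
The largest bag has 4 vertices, giving width 3; this decomposition certifies tw(G) ≤ 3. For the lower bound: the 4 vertex sets {4,7,11}, {12}, {13}, {1,5,8,9} are disjoint, each induces a connected subgraph, and every pair is joined by at least one edge of G. Contracting each set to a single vertex therefore yields K_{4} as a minor, and since treewidth is minor-monotone, tw(G) ≥ tw(K_{4}) = 3. Therefore the treewidth is 3.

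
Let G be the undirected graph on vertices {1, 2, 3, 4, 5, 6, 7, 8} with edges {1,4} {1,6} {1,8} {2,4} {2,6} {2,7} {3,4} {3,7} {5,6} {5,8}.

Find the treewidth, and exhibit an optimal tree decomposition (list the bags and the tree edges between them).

Treewidth 2.
One optimal decomposition is:
Bags: B1 = {1, 5, 8}  B2 = {1, 5, 6}  B3 = {1, 4, 6}  B4 = {2, 4, 6}  B5 = {2, 3, 4}  B6 = {2, 3, 7}
Tree: B1–B2, B2–B3, B3–B4, B4–B5, B5–B6

The largest bag has 3 vertices, giving width 2; this decomposition certifies tw(G) ≤ 2. Since 8–5–6–1–8 is a cycle in G, G is not acyclic. Forests are exactly the graphs of treewidth ≤ 1, so tw(G) ≥ 2. Therefore the treewidth is 2.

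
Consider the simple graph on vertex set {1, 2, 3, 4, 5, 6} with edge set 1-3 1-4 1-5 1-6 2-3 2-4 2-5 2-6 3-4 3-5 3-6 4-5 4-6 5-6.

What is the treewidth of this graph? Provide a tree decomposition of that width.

The largest bag has 5 vertices, giving width 4; this decomposition certifies tw(G) ≤ 4. On the other hand G contains the 5-clique {1, 3, 4, 5, 6}. A clique must lie in a single bag of any decomposition, so no decomposition can have width below 4. Combining the bounds, tw(G) = 4.

Treewidth 4.
One such decomposition:
Bags: B1 = {2, 3, 4, 5, 6}  B2 = {1, 3, 4, 5, 6}
Tree: B1–B2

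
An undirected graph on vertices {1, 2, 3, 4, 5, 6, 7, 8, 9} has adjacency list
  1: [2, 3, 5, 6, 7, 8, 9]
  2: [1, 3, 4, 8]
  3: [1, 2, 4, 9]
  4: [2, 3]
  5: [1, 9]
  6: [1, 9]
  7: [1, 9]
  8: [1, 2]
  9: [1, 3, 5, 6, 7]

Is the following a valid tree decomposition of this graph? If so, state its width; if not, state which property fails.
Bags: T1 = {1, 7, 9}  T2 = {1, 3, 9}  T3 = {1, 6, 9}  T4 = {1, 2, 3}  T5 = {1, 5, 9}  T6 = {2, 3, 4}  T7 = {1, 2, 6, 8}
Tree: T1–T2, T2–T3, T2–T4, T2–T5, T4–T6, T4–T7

No — bags containing vertex 6 are not connected in the tree.

A tree decomposition must satisfy three properties: every vertex lies in some bag; for every edge, both endpoints lie together in some bag; and for every vertex, the bags containing it form a connected subtree. Here bags containing vertex 6 are not connected in the tree, so the decomposition is invalid.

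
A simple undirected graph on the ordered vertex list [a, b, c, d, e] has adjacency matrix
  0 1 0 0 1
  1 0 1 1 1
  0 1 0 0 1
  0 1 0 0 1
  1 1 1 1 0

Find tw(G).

A width-2 tree decomposition is:
Bags: B1 = {b, d, e}  B2 = {a, b, e}  B3 = {b, c, e}
Tree: B1–B2, B2–B3
The largest bag has 3 vertices, giving width 2; this decomposition certifies tw(G) ≤ 2. Conversely, {b, d, e} is a clique of size 3, and the vertices of any clique must share a bag in every tree decomposition; so some bag has ≥ 3 vertices and tw(G) ≥ 2. Combining the bounds, tw(G) = 2.

2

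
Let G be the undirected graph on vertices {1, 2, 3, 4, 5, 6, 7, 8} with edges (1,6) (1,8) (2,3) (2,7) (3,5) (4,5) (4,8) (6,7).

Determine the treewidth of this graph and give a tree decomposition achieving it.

Treewidth 2.
One such decomposition:
Bags: B1 = {2, 3, 7}  B2 = {3, 5, 7}  B3 = {4, 5, 7}  B4 = {4, 7, 8}  B5 = {1, 7, 8}  B6 = {1, 6, 7}
Tree: B1–B2, B2–B3, B3–B4, B4–B5, B5–B6

Each bag holds 3 vertices, so the decomposition has width 2, which upper-bounds the treewidth. Since 7–2–3–5–4–8–1–6–7 is a cycle in G, G is not acyclic. Forests are exactly the graphs of treewidth ≤ 1, so tw(G) ≥ 2. Combining the bounds, tw(G) = 2.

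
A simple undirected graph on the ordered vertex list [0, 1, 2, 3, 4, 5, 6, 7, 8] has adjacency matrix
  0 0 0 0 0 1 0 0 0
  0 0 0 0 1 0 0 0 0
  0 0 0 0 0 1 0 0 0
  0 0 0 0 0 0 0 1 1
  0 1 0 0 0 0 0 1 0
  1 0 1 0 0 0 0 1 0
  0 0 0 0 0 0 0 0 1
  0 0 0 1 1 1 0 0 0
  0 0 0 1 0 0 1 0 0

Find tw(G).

1

A width-1 tree decomposition is:
Bags: B1 = {3, 7}  B2 = {3, 8}  B3 = {4, 7}  B4 = {1, 4}  B5 = {5, 7}  B6 = {6, 8}  B7 = {2, 5}  B8 = {0, 5}
Tree: B1–B2, B1–B3, B3–B4, B1–B5, B2–B6, B5–B7, B5–B8
Every bag has size at most 2, so the width is 2 − 1 = 1 and tw(G) ≤ 1. Since G has at least one edge (e.g. 7–3), it is not an edgeless graph, so tw(G) ≥ 1. The upper and lower bounds meet at 1, so that is the treewidth.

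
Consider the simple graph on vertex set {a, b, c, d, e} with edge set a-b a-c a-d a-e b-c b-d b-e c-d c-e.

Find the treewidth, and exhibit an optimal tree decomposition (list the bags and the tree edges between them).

Treewidth 3.
One optimal decomposition is:
Bags: B1 = {a, b, c, d}  B2 = {a, b, c, e}
Tree: B1–B2

The largest bag has 4 vertices, giving width 3; this decomposition certifies tw(G) ≤ 3. For the lower bound, the 4 vertices {a, b, c, d} are pairwise adjacent, and any tree decomposition puts a clique entirely inside one bag — forcing width ≥ 3. The upper and lower bounds meet at 3, so that is the treewidth.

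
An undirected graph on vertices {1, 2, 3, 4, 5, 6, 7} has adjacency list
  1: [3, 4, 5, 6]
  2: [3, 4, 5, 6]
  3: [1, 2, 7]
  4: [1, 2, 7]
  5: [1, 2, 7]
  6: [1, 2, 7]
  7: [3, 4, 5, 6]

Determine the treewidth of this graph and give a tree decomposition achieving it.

Treewidth 3.
One optimal decomposition is:
Bags: B1 = {1, 2, 4, 7}  B2 = {1, 2, 5, 7}  B3 = {1, 2, 3, 7}  B4 = {1, 2, 6, 7}
Tree: B1–B2, B2–B3, B3–B4

Every bag has size at most 4, so the width is 4 − 1 = 3 and tw(G) ≤ 3. For the lower bound: the 4 vertex sets {2,4}, {5,7}, {1}, {3} are disjoint, each induces a connected subgraph, and every pair is joined by at least one edge of G. Contracting each set to a single vertex therefore yields K_{4} as a minor, and since treewidth is minor-monotone, tw(G) ≥ tw(K_{4}) = 3. Therefore the treewidth is 3.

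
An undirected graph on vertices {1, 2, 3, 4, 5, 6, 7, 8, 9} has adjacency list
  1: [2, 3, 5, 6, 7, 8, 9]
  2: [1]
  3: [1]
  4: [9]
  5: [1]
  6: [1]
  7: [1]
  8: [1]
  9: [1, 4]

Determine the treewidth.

1

A width-1 tree decomposition is:
Bags: B1 = {1, 5}  B2 = {1, 6}  B3 = {1, 7}  B4 = {1, 3}  B5 = {1, 2}  B6 = {1, 9}  B7 = {4, 9}  B8 = {1, 8}
Tree: B1–B2, B1–B3, B3–B4, B2–B5, B1–B6, B6–B7, B6–B8
The largest bag has 2 vertices, giving width 1; this decomposition certifies tw(G) ≤ 1. G has an edge, so its treewidth is at least 1. Combining the bounds, tw(G) = 1.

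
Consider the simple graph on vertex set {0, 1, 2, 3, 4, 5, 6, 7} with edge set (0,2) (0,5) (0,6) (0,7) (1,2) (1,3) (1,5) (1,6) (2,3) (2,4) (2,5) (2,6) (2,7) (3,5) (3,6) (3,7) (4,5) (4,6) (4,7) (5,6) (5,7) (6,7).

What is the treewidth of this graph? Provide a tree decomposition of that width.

Each bag holds 5 vertices, so the decomposition has width 4, which upper-bounds the treewidth. Conversely, {1, 2, 3, 5, 6} is a clique of size 5, and the vertices of any clique must share a bag in every tree decomposition; so some bag has ≥ 5 vertices and tw(G) ≥ 4. The upper and lower bounds meet at 4, so that is the treewidth.

Treewidth 4.
One such decomposition:
Bags: B1 = {2, 3, 5, 6, 7}  B2 = {2, 4, 5, 6, 7}  B3 = {1, 2, 3, 5, 6}  B4 = {0, 2, 5, 6, 7}
Tree: B1–B2, B1–B3, B1–B4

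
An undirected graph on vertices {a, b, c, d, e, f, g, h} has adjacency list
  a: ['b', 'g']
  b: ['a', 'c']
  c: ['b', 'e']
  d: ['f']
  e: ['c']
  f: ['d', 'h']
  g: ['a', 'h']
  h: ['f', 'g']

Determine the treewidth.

1

A width-1 tree decomposition is:
Bags: B1 = {c, e}  B2 = {b, c}  B3 = {a, b}  B4 = {a, g}  B5 = {g, h}  B6 = {f, h}  B7 = {d, f}
Tree: B1–B2, B2–B3, B3–B4, B4–B5, B5–B6, B6–B7
Every bag has size at most 2, so the width is 2 − 1 = 1 and tw(G) ≤ 1. G has an edge, so its treewidth is at least 1. Therefore the treewidth is 1.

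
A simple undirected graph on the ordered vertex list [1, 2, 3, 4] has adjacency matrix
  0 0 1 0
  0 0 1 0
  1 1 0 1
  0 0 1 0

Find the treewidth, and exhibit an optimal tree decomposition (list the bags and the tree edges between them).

Treewidth 1.
One such decomposition:
Bags: B1 = {2, 3}  B2 = {1, 3}  B3 = {3, 4}
Tree: B1–B2, B1–B3

Every bag has size at most 2, so the width is 2 − 1 = 1 and tw(G) ≤ 1. Any graph with an edge has treewidth ≥ 1, and G has the edge 3–2. Therefore the treewidth is 1.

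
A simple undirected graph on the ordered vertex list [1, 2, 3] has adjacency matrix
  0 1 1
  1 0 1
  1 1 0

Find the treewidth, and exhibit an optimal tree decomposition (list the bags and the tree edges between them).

Treewidth 2.
Bags: B1 = {1, 2, 3}
Tree: (single bag)

A single bag containing all 3 vertices is trivially a valid decomposition of width 2. On the other hand G contains the 3-clique {1, 2, 3}. A clique must lie in a single bag of any decomposition, so no decomposition can have width below 2. The upper and lower bounds meet at 2, so that is the treewidth.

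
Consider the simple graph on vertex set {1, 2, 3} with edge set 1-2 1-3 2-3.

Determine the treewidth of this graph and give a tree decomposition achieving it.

Treewidth 2.
One optimal decomposition is:
Bags: B1 = {1, 2, 3}
Tree: (single bag)

A single bag containing all 3 vertices is trivially a valid decomposition of width 2. Conversely, {1, 2, 3} is a clique of size 3, and the vertices of any clique must share a bag in every tree decomposition; so some bag has ≥ 3 vertices and tw(G) ≥ 2. Hence tw(G) = 2 exactly.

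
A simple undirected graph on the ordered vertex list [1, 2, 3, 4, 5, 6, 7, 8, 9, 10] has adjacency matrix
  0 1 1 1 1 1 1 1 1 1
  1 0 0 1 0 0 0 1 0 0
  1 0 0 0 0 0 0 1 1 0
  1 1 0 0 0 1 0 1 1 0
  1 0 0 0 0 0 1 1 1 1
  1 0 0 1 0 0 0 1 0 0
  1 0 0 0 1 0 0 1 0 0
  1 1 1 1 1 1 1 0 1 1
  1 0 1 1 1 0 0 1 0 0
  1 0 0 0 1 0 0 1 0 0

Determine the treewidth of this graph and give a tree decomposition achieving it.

Every bag has size at most 4, so the width is 4 − 1 = 3 and tw(G) ≤ 3. On the other hand G contains the 4-clique {1, 3, 8, 9}. A clique must lie in a single bag of any decomposition, so no decomposition can have width below 3. The upper and lower bounds meet at 3, so that is the treewidth.

Treewidth 3.
Bags: B1 = {1, 5, 8, 10}  B2 = {1, 5, 8, 9}  B3 = {1, 5, 7, 8}  B4 = {1, 4, 8, 9}  B5 = {1, 3, 8, 9}  B6 = {1, 2, 4, 8}  B7 = {1, 4, 6, 8}
Tree: B1–B2, B2–B3, B2–B4, B4–B5, B4–B6, B4–B7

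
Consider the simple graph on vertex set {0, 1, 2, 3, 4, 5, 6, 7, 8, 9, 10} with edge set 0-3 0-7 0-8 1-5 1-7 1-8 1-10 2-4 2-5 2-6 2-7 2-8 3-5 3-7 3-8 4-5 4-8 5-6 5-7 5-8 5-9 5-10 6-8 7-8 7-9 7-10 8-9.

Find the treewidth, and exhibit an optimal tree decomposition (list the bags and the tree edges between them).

The largest bag has 4 vertices, giving width 3; this decomposition certifies tw(G) ≤ 3. On the other hand G contains the 4-clique {0, 3, 7, 8}. A clique must lie in a single bag of any decomposition, so no decomposition can have width below 3. Hence tw(G) = 3 exactly.

Treewidth 3.
One optimal decomposition is:
Bags: B1 = {5, 7, 8, 9}  B2 = {1, 5, 7, 8}  B3 = {3, 5, 7, 8}  B4 = {2, 5, 7, 8}  B5 = {1, 5, 7, 10}  B6 = {0, 3, 7, 8}  B7 = {2, 5, 6, 8}  B8 = {2, 4, 5, 8}
Tree: B1–B2, B1–B3, B3–B4, B2–B5, B3–B6, B4–B7, B4–B8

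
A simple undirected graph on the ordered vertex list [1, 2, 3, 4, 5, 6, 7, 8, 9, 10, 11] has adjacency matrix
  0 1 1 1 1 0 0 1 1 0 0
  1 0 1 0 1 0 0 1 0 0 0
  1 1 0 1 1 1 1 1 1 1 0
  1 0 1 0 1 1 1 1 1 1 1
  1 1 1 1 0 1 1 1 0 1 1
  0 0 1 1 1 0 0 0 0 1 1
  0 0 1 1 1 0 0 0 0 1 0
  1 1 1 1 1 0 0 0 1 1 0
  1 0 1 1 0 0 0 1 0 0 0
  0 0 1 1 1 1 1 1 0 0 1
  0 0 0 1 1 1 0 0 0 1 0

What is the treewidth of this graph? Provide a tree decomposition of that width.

The largest bag has 5 vertices, giving width 4; this decomposition certifies tw(G) ≤ 4. Conversely, {4, 5, 6, 10, 11} is a clique of size 5, and the vertices of any clique must share a bag in every tree decomposition; so some bag has ≥ 5 vertices and tw(G) ≥ 4. The upper and lower bounds meet at 4, so that is the treewidth.

Treewidth 4.
Bags: B1 = {1, 3, 4, 5, 8}  B2 = {1, 2, 3, 5, 8}  B3 = {3, 4, 5, 8, 10}  B4 = {3, 4, 5, 6, 10}  B5 = {3, 4, 5, 7, 10}  B6 = {4, 5, 6, 10, 11}  B7 = {1, 3, 4, 8, 9}
Tree: B1–B2, B1–B3, B3–B4, B4–B5, B4–B6, B1–B7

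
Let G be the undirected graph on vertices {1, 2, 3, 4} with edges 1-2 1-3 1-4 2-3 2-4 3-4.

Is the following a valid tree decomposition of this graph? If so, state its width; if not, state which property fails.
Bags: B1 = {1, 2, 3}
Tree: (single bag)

No — vertex 4 appears in no bag.

A tree decomposition must satisfy three properties: every vertex lies in some bag; for every edge, both endpoints lie together in some bag; and for every vertex, the bags containing it form a connected subtree. Here vertex 4 appears in no bag, so the decomposition is invalid.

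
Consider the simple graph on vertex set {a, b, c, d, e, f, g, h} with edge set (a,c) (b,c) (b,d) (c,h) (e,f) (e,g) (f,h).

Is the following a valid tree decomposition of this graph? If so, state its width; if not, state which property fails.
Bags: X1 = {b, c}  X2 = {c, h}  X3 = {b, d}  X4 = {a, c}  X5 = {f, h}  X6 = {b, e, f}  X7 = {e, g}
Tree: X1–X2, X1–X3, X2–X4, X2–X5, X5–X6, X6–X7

A tree decomposition must satisfy three properties: every vertex lies in some bag; for every edge, both endpoints lie together in some bag; and for every vertex, the bags containing it form a connected subtree. Here bags containing vertex b are not connected in the tree, so the decomposition is invalid.

No — bags containing vertex b are not connected in the tree.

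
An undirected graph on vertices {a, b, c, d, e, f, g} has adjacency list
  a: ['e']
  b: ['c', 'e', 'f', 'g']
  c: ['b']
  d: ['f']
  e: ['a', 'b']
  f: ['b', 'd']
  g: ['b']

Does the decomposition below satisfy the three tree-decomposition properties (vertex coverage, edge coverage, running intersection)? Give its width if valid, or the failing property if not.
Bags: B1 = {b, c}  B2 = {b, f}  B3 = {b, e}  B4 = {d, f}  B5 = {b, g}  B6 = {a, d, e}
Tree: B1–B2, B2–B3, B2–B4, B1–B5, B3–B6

A tree decomposition must satisfy three properties: every vertex lies in some bag; for every edge, both endpoints lie together in some bag; and for every vertex, the bags containing it form a connected subtree. Here bags containing vertex d are not connected in the tree, so the decomposition is invalid.

No — bags containing vertex d are not connected in the tree.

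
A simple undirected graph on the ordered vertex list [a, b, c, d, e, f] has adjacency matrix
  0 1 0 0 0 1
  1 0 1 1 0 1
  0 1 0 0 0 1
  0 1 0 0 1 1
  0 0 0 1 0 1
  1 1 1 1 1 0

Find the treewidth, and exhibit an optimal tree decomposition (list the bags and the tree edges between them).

Each bag holds 3 vertices, so the decomposition has width 2, which upper-bounds the treewidth. On the other hand G contains the 3-clique {d, e, f}. A clique must lie in a single bag of any decomposition, so no decomposition can have width below 2. The upper and lower bounds meet at 2, so that is the treewidth.

Treewidth 2.
One such decomposition:
Bags: B1 = {b, c, f}  B2 = {b, d, f}  B3 = {d, e, f}  B4 = {a, b, f}
Tree: B1–B2, B2–B3, B1–B4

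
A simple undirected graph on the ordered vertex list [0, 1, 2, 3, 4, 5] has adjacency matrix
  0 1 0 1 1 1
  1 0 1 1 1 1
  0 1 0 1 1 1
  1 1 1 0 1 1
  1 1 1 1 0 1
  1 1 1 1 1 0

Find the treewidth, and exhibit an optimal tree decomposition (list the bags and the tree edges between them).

Treewidth 4.
One such decomposition:
Bags: B1 = {0, 1, 3, 4, 5}  B2 = {1, 2, 3, 4, 5}
Tree: B1–B2

Every bag has size at most 5, so the width is 5 − 1 = 4 and tw(G) ≤ 4. Conversely, {0, 1, 3, 4, 5} is a clique of size 5, and the vertices of any clique must share a bag in every tree decomposition; so some bag has ≥ 5 vertices and tw(G) ≥ 4. Hence tw(G) = 4 exactly.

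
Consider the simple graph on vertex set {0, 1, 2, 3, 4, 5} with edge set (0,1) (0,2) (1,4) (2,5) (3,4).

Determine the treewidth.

A width-1 tree decomposition is:
Bags: B1 = {2, 5}  B2 = {0, 2}  B3 = {0, 1}  B4 = {1, 4}  B5 = {3, 4}
Tree: B1–B2, B2–B3, B3–B4, B4–B5
The largest bag has 2 vertices, giving width 1; this decomposition certifies tw(G) ≤ 1. Any graph with an edge has treewidth ≥ 1, and G has the edge 5–2. Therefore the treewidth is 1.

1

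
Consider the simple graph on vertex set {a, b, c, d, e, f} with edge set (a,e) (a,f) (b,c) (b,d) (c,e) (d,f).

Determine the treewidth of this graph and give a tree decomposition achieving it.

Each bag holds 3 vertices, so the decomposition has width 2, which upper-bounds the treewidth. Since b–d–f–a–e–c–b is a cycle in G, G is not acyclic. Forests are exactly the graphs of treewidth ≤ 1, so tw(G) ≥ 2. Hence tw(G) = 2 exactly.

Treewidth 2.
Bags: B1 = {b, d, f}  B2 = {a, b, f}  B3 = {a, b, e}  B4 = {b, c, e}
Tree: B1–B2, B2–B3, B3–B4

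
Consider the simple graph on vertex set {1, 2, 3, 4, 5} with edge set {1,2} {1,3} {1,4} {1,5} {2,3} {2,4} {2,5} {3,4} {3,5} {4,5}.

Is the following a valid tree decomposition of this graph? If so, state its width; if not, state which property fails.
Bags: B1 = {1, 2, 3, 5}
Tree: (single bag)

No — vertex 4 appears in no bag.

A tree decomposition must satisfy three properties: every vertex lies in some bag; for every edge, both endpoints lie together in some bag; and for every vertex, the bags containing it form a connected subtree. Here vertex 4 appears in no bag, so the decomposition is invalid.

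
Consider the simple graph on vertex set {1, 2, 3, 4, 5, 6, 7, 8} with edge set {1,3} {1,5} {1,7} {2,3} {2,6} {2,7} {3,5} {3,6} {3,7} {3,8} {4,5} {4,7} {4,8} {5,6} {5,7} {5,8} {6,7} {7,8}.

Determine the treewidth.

3

A width-3 tree decomposition is:
Bags: B1 = {3, 5, 7, 8}  B2 = {3, 5, 6, 7}  B3 = {1, 3, 5, 7}  B4 = {2, 3, 6, 7}  B5 = {4, 5, 7, 8}
Tree: B1–B2, B1–B3, B2–B4, B1–B5
Every bag has size at most 4, so the width is 4 − 1 = 3 and tw(G) ≤ 3. Conversely, {2, 3, 6, 7} is a clique of size 4, and the vertices of any clique must share a bag in every tree decomposition; so some bag has ≥ 4 vertices and tw(G) ≥ 3. Therefore the treewidth is 3.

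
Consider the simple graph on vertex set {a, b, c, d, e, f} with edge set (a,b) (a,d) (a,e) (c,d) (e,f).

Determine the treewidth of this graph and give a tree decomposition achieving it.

Treewidth 1.
Bags: B1 = {e, f}  B2 = {a, e}  B3 = {a, d}  B4 = {a, b}  B5 = {c, d}
Tree: B1–B2, B2–B3, B3–B4, B3–B5

Every bag has size at most 2, so the width is 2 − 1 = 1 and tw(G) ≤ 1. Since G has at least one edge (e.g. e–f), it is not an edgeless graph, so tw(G) ≥ 1. The upper and lower bounds meet at 1, so that is the treewidth.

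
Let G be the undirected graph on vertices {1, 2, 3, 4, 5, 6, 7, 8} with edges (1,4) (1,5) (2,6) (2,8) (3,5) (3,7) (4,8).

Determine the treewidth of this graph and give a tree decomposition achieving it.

Every bag has size at most 2, so the width is 2 − 1 = 1 and tw(G) ≤ 1. Since G has at least one edge (e.g. 6–2), it is not an edgeless graph, so tw(G) ≥ 1. Combining the bounds, tw(G) = 1.

Treewidth 1.
Bags: B1 = {2, 6}  B2 = {2, 8}  B3 = {4, 8}  B4 = {1, 4}  B5 = {1, 5}  B6 = {3, 5}  B7 = {3, 7}
Tree: B1–B2, B2–B3, B3–B4, B4–B5, B5–B6, B6–B7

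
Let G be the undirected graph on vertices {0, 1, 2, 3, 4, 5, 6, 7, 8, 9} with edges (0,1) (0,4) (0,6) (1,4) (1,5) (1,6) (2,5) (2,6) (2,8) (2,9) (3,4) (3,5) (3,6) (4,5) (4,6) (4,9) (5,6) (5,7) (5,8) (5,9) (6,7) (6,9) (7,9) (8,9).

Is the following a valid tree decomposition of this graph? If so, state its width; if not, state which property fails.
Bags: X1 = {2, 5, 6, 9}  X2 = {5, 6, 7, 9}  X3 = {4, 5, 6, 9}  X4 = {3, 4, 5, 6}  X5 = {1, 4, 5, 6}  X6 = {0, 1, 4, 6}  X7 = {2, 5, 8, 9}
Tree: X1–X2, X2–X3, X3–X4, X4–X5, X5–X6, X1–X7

Yes; width 3.

Checking the three conditions: (i) the bags cover all of {0, 1, 2, 3, 4, 5, 6, 7, 8, 9}; (ii) for each edge, some bag contains both endpoints; (iii) the bags containing any fixed vertex form a subtree. All hold, so the decomposition is valid with width 4 − 1 = 3.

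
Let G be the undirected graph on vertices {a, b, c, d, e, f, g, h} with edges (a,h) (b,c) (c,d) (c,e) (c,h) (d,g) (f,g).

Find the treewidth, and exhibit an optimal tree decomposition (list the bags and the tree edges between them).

Every bag has size at most 2, so the width is 2 − 1 = 1 and tw(G) ≤ 1. Any graph with an edge has treewidth ≥ 1, and G has the edge c–d. The upper and lower bounds meet at 1, so that is the treewidth.

Treewidth 1.
Bags: B1 = {c, d}  B2 = {b, c}  B3 = {c, e}  B4 = {c, h}  B5 = {a, h}  B6 = {d, g}  B7 = {f, g}
Tree: B1–B2, B1–B3, B2–B4, B4–B5, B1–B6, B6–B7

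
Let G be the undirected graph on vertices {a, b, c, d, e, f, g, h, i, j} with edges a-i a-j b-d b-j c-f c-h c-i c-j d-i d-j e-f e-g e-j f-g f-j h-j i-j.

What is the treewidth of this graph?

2

A width-2 tree decomposition is:
Bags: B1 = {c, f, j}  B2 = {c, i, j}  B3 = {d, i, j}  B4 = {c, h, j}  B5 = {b, d, j}  B6 = {a, i, j}  B7 = {e, f, j}  B8 = {e, f, g}
Tree: B1–B2, B2–B3, B1–B4, B3–B5, B2–B6, B1–B7, B7–B8
The largest bag has 3 vertices, giving width 2; this decomposition certifies tw(G) ≤ 2. On the other hand G contains the 3-clique {e, f, g}. A clique must lie in a single bag of any decomposition, so no decomposition can have width below 2. Combining the bounds, tw(G) = 2.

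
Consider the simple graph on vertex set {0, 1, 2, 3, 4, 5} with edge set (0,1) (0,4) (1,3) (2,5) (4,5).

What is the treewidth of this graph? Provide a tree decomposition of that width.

Treewidth 1.
Bags: B1 = {2, 5}  B2 = {4, 5}  B3 = {0, 4}  B4 = {0, 1}  B5 = {1, 3}
Tree: B1–B2, B2–B3, B3–B4, B4–B5

Each bag holds 2 vertices, so the decomposition has width 1, which upper-bounds the treewidth. G has an edge, so its treewidth is at least 1. Therefore the treewidth is 1.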